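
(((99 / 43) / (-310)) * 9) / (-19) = 891/253270 = 0.00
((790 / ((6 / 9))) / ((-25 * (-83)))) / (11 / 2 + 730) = 474/610465 = 0.00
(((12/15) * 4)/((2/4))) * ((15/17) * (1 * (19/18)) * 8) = 2432/51 = 47.69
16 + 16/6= 56/3 = 18.67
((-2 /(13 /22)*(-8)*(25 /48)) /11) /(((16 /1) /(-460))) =-2875/78 = -36.86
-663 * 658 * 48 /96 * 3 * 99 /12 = -21594573/4 = -5398643.25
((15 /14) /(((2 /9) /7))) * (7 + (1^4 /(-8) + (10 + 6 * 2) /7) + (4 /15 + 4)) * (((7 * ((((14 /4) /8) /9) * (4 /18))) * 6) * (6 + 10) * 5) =17498.54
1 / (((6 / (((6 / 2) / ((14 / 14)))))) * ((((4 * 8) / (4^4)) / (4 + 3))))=28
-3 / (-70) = 3/70 = 0.04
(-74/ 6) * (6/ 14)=-37/7 = -5.29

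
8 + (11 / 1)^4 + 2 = 14651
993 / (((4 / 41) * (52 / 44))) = 447843/52 = 8612.37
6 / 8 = 0.75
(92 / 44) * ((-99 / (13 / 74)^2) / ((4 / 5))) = -1416915/169 = -8384.11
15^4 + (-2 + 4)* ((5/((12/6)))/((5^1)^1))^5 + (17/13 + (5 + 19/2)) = 10533301/208 = 50640.87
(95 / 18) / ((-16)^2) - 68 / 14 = -156007/32256 = -4.84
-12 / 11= -1.09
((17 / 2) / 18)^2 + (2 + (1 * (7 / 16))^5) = 190170583/84934656 = 2.24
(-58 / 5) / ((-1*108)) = 29/270 = 0.11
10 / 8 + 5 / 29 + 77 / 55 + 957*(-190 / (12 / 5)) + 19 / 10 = -43939511/580 = -75757.78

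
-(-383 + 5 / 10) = 765/2 = 382.50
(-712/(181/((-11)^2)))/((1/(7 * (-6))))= 3618384/181 = 19991.07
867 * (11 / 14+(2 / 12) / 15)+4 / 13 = 943427/1365 = 691.16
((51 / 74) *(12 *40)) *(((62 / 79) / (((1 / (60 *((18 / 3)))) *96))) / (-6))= -474300/2923 = -162.26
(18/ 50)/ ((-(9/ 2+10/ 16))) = -72/1025 = -0.07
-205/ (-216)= 205/216 = 0.95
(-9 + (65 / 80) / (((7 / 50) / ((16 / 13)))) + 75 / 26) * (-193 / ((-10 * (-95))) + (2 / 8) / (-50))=-21131/98800 = -0.21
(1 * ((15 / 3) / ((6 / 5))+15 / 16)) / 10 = 49/96 = 0.51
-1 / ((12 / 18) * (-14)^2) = -3/392 = -0.01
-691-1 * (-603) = -88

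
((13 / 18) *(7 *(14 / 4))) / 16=637/576 = 1.11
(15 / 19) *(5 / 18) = 25/114 = 0.22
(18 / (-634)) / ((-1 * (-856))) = -9/271352 = 0.00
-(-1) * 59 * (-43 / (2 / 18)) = -22833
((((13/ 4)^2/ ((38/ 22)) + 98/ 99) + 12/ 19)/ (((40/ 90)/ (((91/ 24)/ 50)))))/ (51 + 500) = 730639/304972800 = 0.00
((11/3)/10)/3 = 11/90 = 0.12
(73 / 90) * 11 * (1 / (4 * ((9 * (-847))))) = -73/249480 = 0.00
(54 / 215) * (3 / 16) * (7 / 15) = 0.02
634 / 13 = 48.77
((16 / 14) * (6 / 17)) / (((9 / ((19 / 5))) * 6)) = 152/5355 = 0.03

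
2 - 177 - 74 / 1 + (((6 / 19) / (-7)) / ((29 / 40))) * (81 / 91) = -87415203/350987 = -249.06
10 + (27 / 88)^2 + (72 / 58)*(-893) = -1098.46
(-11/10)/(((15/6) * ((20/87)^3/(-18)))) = 651.92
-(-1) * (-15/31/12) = -5/124 = -0.04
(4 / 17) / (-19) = -4/323 = -0.01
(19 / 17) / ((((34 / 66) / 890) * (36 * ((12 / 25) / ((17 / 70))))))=465025/17136 = 27.14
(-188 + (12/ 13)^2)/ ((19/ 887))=-28054036/3211 = -8736.85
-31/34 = -0.91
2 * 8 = 16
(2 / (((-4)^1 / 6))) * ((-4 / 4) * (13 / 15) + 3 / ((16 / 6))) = -31/40 = -0.78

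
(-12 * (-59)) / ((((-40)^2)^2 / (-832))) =-0.23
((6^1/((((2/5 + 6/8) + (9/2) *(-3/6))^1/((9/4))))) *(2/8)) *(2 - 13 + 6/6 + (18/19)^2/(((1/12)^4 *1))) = -453252645/7942 = -57070.34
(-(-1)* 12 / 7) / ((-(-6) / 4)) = 8/7 = 1.14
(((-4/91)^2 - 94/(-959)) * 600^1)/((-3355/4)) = -54429120/761247487 = -0.07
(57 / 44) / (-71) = -57/3124 = -0.02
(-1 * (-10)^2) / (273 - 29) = -25/61 = -0.41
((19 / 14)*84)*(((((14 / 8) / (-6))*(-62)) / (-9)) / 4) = -4123/72 = -57.26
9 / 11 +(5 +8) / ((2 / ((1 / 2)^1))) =4.07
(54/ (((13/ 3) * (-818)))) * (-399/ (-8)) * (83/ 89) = -2682477/3785704 = -0.71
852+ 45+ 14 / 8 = 3595/4 = 898.75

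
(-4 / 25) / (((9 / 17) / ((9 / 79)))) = -68/1975 = -0.03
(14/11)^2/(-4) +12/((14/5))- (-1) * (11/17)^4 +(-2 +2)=286934454/70742287 = 4.06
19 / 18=1.06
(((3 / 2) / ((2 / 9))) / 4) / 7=27/112 = 0.24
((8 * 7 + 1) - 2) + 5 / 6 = 335/6 = 55.83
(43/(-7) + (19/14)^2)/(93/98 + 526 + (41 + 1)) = -0.01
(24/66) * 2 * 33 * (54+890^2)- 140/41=779479396/41 = 19011692.59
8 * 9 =72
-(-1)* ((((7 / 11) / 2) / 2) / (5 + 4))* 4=7/99 = 0.07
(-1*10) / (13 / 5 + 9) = -25/29 = -0.86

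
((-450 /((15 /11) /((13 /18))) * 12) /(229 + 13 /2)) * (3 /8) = -715/157 = -4.55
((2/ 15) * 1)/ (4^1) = 1/30 = 0.03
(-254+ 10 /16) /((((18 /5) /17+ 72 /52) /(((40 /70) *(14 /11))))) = -2239835/19404 = -115.43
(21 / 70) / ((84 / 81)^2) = 2187/7840 = 0.28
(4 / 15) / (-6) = -2/45 = -0.04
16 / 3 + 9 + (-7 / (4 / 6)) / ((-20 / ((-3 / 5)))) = 8411/600 = 14.02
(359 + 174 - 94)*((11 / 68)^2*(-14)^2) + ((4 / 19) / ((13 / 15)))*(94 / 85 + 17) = 33902899/15028 = 2255.98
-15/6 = -5/2 = -2.50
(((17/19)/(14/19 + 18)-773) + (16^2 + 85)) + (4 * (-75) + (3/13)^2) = -44033971/60164 = -731.90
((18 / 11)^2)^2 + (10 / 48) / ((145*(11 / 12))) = 6089939/849178 = 7.17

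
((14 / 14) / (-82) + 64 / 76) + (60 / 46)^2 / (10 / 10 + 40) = 17517/20102 = 0.87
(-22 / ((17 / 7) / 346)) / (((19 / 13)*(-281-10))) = 692692/93993 = 7.37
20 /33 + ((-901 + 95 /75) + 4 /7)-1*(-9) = -342479/385 = -889.56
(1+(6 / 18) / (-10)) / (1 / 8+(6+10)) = 116/1935 = 0.06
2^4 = 16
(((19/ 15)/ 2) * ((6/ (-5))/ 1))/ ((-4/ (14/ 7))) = 19/50 = 0.38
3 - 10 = -7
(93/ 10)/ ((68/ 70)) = 651/68 = 9.57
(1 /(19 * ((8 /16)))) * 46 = 92/19 = 4.84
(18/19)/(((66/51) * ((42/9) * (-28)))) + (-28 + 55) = 2211597/81928 = 26.99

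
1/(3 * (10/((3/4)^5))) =81/10240 = 0.01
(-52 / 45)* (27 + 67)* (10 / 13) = -752/9 = -83.56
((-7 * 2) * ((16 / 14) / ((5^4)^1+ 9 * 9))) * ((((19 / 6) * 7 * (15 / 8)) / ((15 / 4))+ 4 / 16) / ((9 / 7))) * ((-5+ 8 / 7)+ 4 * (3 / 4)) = 544/3177 = 0.17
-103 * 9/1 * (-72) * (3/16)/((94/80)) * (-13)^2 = 1799957.87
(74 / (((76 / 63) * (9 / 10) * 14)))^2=23.70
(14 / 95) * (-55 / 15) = -154/285 = -0.54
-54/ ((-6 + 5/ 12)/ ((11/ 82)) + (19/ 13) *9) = 46332/24425 = 1.90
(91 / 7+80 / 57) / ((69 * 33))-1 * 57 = -7397152/129789 = -56.99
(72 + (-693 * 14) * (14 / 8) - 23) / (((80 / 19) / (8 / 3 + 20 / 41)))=-62402137/4920 = -12683.36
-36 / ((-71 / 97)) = 3492/71 = 49.18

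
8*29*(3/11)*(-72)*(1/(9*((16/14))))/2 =-2436/11 = -221.45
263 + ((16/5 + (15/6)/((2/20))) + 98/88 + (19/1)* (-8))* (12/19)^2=4250189/19855 = 214.06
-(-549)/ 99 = 61/11 = 5.55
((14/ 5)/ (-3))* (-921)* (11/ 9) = 47278/45 = 1050.62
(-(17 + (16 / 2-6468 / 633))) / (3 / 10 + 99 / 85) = -530230/52539 = -10.09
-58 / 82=-29/41 = -0.71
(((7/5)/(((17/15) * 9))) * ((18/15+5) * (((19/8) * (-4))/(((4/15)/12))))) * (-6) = 37107/17 = 2182.76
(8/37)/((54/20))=80/999 = 0.08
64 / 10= 32/5 = 6.40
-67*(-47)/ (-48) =-3149/48 = -65.60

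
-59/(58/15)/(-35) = 177/406 = 0.44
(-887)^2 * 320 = 251766080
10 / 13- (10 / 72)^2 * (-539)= 188135/16848 = 11.17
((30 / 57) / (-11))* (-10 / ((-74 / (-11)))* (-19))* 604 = -816.22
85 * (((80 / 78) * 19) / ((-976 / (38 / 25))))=-6137/2379 = -2.58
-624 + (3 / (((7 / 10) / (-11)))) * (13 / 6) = -5083/7 = -726.14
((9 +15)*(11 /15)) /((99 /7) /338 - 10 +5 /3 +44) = 624624/1267295 = 0.49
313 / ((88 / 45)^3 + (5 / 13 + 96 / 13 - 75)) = -370787625/70784114 = -5.24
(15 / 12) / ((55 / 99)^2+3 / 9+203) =81/13196 = 0.01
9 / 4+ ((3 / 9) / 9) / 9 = 2191/972 = 2.25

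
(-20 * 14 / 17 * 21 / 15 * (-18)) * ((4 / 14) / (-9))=-224/17 = -13.18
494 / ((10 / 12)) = 2964/5 = 592.80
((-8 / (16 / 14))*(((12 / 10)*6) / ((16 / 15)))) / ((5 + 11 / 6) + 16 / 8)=-567/106 = -5.35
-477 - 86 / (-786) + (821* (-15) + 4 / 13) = -65352197/5109 = -12791.58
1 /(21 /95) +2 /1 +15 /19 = 2918/399 = 7.31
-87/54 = -29/18 = -1.61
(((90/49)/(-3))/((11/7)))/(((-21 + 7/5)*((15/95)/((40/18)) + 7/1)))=28500/10138051 = 0.00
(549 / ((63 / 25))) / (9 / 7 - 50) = -1525/341 = -4.47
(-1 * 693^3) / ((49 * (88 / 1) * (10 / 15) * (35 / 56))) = -185238.90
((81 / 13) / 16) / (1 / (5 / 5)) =81/208 = 0.39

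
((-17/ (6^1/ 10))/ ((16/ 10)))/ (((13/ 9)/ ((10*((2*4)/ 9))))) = -4250/39 = -108.97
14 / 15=0.93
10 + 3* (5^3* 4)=1510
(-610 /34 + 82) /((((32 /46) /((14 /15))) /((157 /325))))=9175551/221000 = 41.52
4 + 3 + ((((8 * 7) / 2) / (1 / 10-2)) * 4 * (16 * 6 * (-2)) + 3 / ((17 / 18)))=3658967/323 = 11328.07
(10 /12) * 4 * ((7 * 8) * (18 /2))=1680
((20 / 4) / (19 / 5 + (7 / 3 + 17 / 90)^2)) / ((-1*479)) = -40500/39426011 = 0.00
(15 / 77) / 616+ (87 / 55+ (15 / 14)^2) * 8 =5179227/237160 = 21.84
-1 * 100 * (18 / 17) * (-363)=653400/17 = 38435.29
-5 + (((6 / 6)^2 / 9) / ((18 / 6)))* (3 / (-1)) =-5.11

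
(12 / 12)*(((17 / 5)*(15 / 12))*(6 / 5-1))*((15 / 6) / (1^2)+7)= 323/40 = 8.08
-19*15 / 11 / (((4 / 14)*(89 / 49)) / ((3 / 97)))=-293265/189926 = -1.54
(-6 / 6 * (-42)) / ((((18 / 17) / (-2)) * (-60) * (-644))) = -17/8280 = 0.00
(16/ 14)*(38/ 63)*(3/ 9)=304/1323 = 0.23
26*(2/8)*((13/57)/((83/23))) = 3887/9462 = 0.41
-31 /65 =-0.48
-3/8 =-0.38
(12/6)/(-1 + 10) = 2/9 = 0.22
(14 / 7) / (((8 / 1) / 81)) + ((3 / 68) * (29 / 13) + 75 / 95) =88758/4199 = 21.14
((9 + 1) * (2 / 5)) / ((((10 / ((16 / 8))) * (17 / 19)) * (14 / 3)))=114/595 = 0.19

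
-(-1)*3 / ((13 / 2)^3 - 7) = 24/2141 = 0.01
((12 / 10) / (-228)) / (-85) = 1/16150 = 0.00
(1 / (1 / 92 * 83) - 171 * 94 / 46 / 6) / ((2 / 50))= -1428.27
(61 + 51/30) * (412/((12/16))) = 172216/5 = 34443.20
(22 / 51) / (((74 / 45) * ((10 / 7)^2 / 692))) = 279741/3145 = 88.95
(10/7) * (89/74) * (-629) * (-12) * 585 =53106300/7 = 7586614.29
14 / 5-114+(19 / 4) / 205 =-18233/164 = -111.18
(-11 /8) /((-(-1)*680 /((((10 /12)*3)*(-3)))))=33/2176 = 0.02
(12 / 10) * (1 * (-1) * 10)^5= -120000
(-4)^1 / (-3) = 4/3 = 1.33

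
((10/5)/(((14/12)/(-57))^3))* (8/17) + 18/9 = -640015346/5831 = -109760.82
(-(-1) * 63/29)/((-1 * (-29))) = 63/841 = 0.07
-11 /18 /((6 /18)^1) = -11/6 = -1.83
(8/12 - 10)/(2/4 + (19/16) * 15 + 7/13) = -5824/11763 = -0.50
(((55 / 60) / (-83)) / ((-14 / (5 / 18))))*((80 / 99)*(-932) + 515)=-117875/2258928 = -0.05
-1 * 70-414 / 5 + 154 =6/5 = 1.20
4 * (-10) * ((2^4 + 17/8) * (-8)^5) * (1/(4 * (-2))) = -2969600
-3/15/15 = -1/75 = -0.01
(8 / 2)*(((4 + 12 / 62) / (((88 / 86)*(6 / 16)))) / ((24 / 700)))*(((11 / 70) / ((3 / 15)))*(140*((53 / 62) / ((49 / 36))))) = 592540000/6727 = 88083.84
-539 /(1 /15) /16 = -8085/16 = -505.31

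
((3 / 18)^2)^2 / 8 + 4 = 41473/10368 = 4.00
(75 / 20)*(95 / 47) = 7.58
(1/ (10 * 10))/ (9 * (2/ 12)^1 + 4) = 1/550 = 0.00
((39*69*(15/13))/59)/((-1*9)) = -345/59 = -5.85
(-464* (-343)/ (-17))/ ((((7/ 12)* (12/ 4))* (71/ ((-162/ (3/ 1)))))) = 4910976/1207 = 4068.75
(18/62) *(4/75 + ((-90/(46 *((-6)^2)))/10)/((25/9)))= 2127/142600 = 0.01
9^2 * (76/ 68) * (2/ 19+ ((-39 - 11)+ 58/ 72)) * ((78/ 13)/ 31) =-860.13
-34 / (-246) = 17/123 = 0.14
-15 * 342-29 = -5159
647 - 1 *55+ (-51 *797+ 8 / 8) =-40054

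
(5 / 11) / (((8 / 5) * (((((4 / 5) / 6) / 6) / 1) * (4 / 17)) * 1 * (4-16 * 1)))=-6375/1408 = -4.53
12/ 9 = 4/3 = 1.33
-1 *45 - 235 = -280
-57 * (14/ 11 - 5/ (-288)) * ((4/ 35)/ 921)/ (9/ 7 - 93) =77653/780492240 = 0.00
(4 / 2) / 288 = 1/144 = 0.01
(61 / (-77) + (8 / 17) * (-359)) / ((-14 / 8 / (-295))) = -262173580/9163 = -28612.20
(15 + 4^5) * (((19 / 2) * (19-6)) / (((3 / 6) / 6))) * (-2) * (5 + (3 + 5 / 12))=-25919933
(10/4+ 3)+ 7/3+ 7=14.83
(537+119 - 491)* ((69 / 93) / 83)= 3795/2573 = 1.47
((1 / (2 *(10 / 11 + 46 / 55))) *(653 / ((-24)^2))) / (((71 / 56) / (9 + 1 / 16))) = 36453725/15704064 = 2.32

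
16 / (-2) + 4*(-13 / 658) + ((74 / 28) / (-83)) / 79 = -34858751/4314506 = -8.08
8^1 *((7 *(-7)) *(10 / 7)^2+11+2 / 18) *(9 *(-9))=57600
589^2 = 346921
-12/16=-3/4 = -0.75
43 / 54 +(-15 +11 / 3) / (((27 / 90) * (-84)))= 1.25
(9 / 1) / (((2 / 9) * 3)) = 13.50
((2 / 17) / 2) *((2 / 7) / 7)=2/833 = 0.00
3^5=243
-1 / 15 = -0.07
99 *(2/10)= 99/5 = 19.80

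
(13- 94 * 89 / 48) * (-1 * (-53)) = -205163/24 = -8548.46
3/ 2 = 1.50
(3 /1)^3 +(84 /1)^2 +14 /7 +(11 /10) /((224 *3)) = 47611211/6720 = 7085.00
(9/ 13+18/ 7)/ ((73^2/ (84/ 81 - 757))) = -224521/484939 = -0.46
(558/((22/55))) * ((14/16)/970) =1953/1552 = 1.26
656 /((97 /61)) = 412.54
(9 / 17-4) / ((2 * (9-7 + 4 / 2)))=-59/136 = -0.43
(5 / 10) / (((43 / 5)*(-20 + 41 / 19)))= -95/29154 = 0.00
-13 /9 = -1.44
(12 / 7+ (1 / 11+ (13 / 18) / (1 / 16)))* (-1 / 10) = -9259/6930 = -1.34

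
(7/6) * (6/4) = 7/4 = 1.75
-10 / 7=-1.43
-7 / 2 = -3.50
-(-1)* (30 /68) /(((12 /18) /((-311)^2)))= 4352445/68 = 64006.54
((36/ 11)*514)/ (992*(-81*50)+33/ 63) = -388584/928065479 = 0.00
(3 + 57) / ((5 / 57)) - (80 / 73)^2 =682.80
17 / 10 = 1.70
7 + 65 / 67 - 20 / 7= 2398/469 = 5.11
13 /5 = 2.60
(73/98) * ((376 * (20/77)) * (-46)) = -12626080/3773 = -3346.43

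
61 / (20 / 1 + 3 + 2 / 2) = 61/24 = 2.54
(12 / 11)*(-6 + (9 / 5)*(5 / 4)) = -45/11 = -4.09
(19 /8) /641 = 19/5128 = 0.00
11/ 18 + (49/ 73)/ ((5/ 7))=10189/6570 = 1.55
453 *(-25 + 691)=301698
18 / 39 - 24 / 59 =42/767 = 0.05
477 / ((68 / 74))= 17649/34 = 519.09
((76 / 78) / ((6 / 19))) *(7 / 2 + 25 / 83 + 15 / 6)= 19.44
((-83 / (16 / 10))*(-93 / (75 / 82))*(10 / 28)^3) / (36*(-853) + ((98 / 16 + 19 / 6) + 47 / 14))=-255225/32604404 = -0.01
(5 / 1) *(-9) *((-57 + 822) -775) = 450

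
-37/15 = -2.47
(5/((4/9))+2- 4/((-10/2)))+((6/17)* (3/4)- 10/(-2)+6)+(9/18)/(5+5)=2156/85 = 25.36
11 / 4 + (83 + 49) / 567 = 2.98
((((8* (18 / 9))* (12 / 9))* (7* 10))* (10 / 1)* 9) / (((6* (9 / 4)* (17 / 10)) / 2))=1792000/153 = 11712.42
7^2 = 49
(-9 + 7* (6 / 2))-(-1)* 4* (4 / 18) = 116/9 = 12.89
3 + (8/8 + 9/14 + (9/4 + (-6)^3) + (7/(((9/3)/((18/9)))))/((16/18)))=-1427/7 = -203.86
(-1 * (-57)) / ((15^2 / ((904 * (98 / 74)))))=841624/2775 = 303.29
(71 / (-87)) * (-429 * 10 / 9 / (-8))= -50765/1044 = -48.63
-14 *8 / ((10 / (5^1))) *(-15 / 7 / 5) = 24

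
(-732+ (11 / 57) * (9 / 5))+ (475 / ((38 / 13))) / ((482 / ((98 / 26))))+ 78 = -59745133/91580 = -652.38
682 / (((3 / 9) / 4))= 8184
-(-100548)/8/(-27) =-931/2 = -465.50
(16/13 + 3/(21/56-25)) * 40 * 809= 91902400/2561 = 35885.36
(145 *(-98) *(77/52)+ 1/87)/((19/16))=-380770952/21489 = -17719.34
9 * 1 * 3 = 27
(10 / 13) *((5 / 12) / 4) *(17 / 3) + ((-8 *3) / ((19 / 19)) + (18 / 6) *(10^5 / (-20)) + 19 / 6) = -14059075/936 = -15020.38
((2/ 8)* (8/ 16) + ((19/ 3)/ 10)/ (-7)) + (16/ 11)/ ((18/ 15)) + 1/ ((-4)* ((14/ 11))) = 1213/1155 = 1.05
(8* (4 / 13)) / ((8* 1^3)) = 0.31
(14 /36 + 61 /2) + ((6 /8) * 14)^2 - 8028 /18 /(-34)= 94405/612 = 154.26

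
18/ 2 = 9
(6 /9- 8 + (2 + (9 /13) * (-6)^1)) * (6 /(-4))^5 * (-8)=-14985/26 = -576.35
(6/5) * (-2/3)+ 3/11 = -29/55 = -0.53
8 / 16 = 1/2 = 0.50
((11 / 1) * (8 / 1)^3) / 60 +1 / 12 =1879/20 = 93.95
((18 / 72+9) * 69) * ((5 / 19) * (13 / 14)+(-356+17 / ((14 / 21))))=-210785.66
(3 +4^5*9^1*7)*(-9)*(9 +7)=-9290160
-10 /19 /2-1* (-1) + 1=33/19 = 1.74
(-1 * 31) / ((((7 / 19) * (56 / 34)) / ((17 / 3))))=-170221/588 = -289.49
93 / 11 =8.45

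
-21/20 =-1.05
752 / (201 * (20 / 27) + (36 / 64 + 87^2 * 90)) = 108288/98115761 = 0.00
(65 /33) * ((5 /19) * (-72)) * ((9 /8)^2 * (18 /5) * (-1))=142155/836 = 170.04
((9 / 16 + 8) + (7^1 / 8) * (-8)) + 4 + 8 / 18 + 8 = 2017/144 = 14.01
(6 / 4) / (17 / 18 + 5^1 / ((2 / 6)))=27/287 = 0.09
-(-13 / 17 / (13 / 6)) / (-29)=-0.01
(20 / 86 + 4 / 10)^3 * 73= 183628288/9938375 = 18.48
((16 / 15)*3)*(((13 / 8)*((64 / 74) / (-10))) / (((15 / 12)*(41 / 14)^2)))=-326144/7774625 = -0.04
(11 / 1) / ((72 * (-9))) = -11/648 = -0.02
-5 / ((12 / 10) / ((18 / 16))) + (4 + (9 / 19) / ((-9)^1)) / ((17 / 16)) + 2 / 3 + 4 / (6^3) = -40067/139536 = -0.29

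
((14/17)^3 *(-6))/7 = -2352/4913 = -0.48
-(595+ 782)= -1377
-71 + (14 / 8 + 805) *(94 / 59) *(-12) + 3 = -914026/59 = -15491.97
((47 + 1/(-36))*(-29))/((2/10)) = -245195/36 = -6810.97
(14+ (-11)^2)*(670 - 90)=78300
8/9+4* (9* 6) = 1952/9 = 216.89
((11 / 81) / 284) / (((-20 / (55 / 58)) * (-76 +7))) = 121/368248032 = 0.00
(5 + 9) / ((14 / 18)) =18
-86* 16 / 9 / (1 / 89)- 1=-122473/9 = -13608.11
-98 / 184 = -49/92 = -0.53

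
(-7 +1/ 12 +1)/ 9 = -71/108 = -0.66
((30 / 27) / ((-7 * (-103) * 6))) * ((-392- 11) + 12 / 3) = -95/927 = -0.10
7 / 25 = 0.28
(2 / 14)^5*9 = 9/16807 = 0.00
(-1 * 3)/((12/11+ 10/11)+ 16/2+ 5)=-1/5 = -0.20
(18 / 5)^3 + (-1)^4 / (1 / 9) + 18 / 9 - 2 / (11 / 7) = 77527/1375 = 56.38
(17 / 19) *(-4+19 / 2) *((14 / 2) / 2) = 1309/76 = 17.22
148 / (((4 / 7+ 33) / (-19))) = -19684/235 = -83.76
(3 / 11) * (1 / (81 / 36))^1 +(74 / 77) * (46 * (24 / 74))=3340/231 = 14.46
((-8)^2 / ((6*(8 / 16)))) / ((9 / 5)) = 320/27 = 11.85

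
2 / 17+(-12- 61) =-1239/17 = -72.88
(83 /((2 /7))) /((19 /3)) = 45.87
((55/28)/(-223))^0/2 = 0.50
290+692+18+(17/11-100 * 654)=-708383/11 = -64398.45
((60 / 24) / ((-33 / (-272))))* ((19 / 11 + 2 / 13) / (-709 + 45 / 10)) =-365840/6649071 = -0.06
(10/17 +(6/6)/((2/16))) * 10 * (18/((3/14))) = 122640/17 = 7214.12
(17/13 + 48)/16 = 641/208 = 3.08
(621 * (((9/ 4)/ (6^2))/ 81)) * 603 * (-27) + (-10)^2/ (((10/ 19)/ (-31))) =-219061/16 = -13691.31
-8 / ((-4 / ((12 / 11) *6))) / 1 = 144/11 = 13.09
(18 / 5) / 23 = 0.16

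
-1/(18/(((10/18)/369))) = -5/59778 = 0.00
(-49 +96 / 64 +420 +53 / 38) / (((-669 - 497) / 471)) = -1672992/11077 = -151.03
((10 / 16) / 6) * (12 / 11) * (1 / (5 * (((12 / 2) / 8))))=1/33 = 0.03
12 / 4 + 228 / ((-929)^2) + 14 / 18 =3.78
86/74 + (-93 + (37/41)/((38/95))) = -271791/3034 = -89.58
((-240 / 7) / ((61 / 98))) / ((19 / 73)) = -245280/1159 = -211.63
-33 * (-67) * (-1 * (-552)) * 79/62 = 48208644/31 = 1555117.55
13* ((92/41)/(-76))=-299/779 = -0.38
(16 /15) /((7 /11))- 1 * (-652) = 68636/105 = 653.68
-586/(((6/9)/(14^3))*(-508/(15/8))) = 4522455/508 = 8902.47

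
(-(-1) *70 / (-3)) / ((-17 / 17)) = 70/3 = 23.33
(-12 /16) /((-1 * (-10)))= -3/40 = -0.08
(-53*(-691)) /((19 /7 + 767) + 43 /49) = 1794527/37759 = 47.53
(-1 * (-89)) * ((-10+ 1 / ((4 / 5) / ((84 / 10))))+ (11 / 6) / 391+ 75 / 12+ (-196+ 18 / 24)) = -16776.08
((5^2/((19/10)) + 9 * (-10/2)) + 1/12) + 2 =-29.76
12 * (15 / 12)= 15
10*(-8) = -80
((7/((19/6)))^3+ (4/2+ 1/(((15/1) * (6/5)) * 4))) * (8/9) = 11.39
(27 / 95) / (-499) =-27/47405 = 0.00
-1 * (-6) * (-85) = -510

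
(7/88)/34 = 7/2992 = 0.00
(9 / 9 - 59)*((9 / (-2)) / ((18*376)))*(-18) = -0.69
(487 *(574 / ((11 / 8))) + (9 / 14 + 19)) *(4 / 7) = 62622562/539 = 116182.86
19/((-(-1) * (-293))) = -19/293 = -0.06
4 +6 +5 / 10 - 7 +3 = 13/2 = 6.50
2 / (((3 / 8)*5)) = 16/15 = 1.07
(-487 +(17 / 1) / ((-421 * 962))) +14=-191565963/405002 = -473.00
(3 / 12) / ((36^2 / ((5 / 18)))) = 5/93312 = 0.00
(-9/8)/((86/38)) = -171/344 = -0.50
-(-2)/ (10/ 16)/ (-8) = -2/5 = -0.40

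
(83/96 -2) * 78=-88.56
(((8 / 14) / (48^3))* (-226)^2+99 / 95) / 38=0.03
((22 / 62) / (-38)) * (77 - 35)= -231/589 = -0.39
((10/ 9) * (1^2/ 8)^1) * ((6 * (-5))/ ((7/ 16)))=-200/21 = -9.52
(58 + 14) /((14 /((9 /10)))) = 162/35 = 4.63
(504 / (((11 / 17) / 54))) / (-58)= -231336/319 = -725.19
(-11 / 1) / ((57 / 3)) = -11/19 = -0.58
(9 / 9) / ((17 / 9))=9/17 = 0.53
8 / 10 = 4/5 = 0.80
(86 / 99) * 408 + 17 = 12257/33 = 371.42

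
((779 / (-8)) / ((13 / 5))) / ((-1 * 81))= 3895/8424 = 0.46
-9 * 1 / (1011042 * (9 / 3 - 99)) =1/10784448 = 0.00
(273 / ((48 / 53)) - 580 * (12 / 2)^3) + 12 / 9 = -5998907/48 = -124977.23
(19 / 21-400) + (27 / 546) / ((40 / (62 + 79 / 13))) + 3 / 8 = -22636151/56784 = -398.64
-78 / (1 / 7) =-546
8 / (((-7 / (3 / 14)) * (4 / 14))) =-0.86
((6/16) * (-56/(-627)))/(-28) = -1/836 = 0.00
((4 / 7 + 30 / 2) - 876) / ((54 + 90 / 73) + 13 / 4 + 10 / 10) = -1758716/121583 = -14.47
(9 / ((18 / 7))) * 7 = 49/2 = 24.50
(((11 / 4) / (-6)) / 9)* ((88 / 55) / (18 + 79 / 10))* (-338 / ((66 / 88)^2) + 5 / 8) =475409/251748 = 1.89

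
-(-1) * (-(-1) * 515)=515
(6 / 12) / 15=1/30 = 0.03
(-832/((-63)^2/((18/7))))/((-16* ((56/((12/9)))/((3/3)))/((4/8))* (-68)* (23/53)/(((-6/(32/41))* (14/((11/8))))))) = 28249/26554374 = 0.00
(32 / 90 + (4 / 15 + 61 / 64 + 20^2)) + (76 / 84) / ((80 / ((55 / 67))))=542428393/1350720 = 401.58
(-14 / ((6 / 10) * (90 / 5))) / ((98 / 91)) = -65/54 = -1.20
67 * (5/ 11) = 335/11 = 30.45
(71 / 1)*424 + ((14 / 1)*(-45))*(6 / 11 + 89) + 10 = -289296/11 = -26299.64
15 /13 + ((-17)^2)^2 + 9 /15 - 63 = 5424884/65 = 83459.75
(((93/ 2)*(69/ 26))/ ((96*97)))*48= 6417/10088 = 0.64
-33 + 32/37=-1189/37 = -32.14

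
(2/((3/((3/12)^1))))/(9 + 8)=1/102 = 0.01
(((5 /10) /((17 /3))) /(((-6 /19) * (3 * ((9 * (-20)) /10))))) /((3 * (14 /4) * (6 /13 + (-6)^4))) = 247/649822824 = 0.00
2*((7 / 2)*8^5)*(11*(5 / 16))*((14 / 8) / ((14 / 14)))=1379840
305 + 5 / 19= 5800/19 = 305.26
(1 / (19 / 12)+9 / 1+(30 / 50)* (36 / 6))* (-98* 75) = -1847790/19 = -97252.11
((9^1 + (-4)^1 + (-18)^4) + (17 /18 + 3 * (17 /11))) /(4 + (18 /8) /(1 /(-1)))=41574686/693 = 59992.33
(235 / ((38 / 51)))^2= 143640225/1444 = 99473.84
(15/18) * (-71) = -355/6 = -59.17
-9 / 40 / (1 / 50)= -45/4 = -11.25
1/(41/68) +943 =38731/41 = 944.66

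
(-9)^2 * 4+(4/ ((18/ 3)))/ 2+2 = 979/3 = 326.33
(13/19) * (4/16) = 13/76 = 0.17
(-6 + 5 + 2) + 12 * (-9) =-107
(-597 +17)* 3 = -1740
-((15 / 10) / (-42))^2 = -1/784 = 0.00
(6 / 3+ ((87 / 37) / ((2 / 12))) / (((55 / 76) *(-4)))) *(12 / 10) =-35088/10175 = -3.45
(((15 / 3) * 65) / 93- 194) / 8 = -17717/744 = -23.81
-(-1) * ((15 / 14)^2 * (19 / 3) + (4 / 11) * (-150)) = -101925/2156 = -47.28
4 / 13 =0.31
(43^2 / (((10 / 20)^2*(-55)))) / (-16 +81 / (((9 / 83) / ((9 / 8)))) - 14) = -59168/356565 = -0.17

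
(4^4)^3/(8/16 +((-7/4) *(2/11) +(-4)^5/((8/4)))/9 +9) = -553648128/1565 = -353768.77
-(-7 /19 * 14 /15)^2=-9604/81225 = -0.12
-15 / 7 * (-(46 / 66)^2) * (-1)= -2645/2541 = -1.04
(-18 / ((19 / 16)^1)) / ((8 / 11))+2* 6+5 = -73/19 = -3.84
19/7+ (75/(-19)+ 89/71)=193/9443 = 0.02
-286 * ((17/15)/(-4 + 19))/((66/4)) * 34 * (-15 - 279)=2945488/225 = 13091.06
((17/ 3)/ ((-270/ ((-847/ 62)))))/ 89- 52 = -232403761/4469580 = -52.00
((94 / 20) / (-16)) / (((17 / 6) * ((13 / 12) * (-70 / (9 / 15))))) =1269/1547000 = 0.00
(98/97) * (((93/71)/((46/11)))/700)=7161/15840100 = 0.00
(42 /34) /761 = 21/12937 = 0.00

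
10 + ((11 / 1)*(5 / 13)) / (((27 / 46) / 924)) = 780410/117 = 6670.17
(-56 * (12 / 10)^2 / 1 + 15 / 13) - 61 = -140.49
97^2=9409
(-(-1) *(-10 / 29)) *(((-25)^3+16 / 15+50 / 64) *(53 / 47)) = 397452989/65424 = 6075.03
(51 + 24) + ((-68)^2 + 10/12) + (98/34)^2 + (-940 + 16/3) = 6543205/1734 = 3773.47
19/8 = 2.38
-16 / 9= -1.78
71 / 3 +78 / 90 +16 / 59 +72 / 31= 744232/27435 = 27.13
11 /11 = 1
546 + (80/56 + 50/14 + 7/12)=6619/12 = 551.58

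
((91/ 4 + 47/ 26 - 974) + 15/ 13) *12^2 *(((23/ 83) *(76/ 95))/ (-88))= 20414754/59345 = 344.00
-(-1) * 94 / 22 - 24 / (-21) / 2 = 373/77 = 4.84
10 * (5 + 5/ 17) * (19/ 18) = 950/17 = 55.88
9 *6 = 54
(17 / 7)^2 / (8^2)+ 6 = 19105/3136 = 6.09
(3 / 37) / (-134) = -3/4958 = 0.00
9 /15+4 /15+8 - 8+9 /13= 304/195 = 1.56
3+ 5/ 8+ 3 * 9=245/8 = 30.62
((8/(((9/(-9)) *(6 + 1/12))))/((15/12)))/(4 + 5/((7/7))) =-0.12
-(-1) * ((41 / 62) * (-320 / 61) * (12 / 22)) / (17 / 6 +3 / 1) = -47232/145607 = -0.32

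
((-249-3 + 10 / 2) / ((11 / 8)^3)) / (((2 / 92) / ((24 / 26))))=-5369856/1331 = -4034.45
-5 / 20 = -1/4 = -0.25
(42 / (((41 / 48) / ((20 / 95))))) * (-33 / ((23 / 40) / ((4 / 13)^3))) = -681246720/39363649 = -17.31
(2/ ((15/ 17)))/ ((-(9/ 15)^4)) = -4250/243 = -17.49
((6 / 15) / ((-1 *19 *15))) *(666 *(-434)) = 405.68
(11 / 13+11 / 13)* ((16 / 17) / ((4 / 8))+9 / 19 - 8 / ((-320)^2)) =107145247/26873600 = 3.99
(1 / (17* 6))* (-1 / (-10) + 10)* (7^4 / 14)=34643/2040 = 16.98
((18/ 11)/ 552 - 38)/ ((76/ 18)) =-346077/38456 = -9.00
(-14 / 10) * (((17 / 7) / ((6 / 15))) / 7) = -17/14 = -1.21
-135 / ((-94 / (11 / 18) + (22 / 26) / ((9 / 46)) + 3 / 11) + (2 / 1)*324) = -173745/641929 = -0.27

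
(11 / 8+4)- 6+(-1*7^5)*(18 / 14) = -172877/8 = -21609.62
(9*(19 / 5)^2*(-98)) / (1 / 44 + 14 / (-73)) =340902408/4525 = 75337.55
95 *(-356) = -33820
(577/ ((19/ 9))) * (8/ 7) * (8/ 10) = 166176/665 = 249.89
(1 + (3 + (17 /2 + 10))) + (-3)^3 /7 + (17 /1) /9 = 2587/126 = 20.53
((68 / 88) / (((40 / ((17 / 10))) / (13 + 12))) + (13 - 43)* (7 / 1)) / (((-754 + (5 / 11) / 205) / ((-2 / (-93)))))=3018871/505998864 = 0.01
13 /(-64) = -13/64 = -0.20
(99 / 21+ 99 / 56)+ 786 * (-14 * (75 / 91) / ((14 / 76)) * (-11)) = 394262319/728 = 541569.12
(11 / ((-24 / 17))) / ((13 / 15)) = -935/104 = -8.99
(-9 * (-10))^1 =90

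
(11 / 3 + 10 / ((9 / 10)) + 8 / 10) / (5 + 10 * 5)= 701/2475 = 0.28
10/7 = 1.43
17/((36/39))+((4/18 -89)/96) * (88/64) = 118507/6912 = 17.15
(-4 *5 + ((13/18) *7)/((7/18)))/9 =-7/9 = -0.78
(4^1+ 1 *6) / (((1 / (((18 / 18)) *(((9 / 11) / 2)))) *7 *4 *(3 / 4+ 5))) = 45/1771 = 0.03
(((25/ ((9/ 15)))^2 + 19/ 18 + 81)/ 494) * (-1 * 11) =-119999/2964 = -40.49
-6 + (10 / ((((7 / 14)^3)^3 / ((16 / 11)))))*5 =409534/11 = 37230.36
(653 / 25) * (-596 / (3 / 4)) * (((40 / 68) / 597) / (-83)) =3113504/12635505 = 0.25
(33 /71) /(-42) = -11/994 = -0.01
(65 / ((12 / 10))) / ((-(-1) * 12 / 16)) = 650/9 = 72.22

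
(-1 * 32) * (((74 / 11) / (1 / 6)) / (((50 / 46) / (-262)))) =85617408/275 = 311336.03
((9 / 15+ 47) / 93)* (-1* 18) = -1428/155 = -9.21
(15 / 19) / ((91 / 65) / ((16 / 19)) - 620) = -400/313291 = 0.00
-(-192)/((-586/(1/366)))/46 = -8/411079 = 0.00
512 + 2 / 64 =16385/32 = 512.03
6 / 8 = 3/4 = 0.75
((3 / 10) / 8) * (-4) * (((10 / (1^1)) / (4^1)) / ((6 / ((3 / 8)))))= -3/128 = -0.02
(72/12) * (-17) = -102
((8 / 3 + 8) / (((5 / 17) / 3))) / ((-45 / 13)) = -7072/225 = -31.43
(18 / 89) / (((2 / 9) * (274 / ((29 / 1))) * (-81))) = -29/24386 = 0.00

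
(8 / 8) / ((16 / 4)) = 1/4 = 0.25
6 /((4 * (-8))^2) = 0.01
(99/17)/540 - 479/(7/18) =-8794363/7140 = -1231.70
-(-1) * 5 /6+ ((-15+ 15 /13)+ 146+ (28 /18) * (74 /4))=37853/234 = 161.76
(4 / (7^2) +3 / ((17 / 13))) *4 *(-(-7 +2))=39580/833 = 47.52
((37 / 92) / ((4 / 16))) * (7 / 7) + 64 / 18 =1069/207 = 5.16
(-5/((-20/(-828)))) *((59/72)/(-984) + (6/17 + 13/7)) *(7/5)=-428398069/669120 = -640.24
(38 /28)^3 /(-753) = -6859/2066232 = 0.00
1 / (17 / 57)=57/17 = 3.35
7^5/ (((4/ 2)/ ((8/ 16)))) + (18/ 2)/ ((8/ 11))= 33713/8 = 4214.12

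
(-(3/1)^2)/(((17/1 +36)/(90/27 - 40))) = 330/53 = 6.23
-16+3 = -13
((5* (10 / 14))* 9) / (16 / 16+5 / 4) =100/7 = 14.29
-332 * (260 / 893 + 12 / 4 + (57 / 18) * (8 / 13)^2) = -674961644/452751 = -1490.80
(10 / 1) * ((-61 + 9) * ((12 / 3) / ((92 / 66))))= -34320/23 = -1492.17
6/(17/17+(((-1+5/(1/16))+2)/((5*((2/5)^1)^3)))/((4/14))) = 0.01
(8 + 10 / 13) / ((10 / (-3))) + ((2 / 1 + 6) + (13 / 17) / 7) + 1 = 50111/7735 = 6.48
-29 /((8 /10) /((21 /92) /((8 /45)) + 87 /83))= -20657715/244352 = -84.54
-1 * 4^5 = -1024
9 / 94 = 0.10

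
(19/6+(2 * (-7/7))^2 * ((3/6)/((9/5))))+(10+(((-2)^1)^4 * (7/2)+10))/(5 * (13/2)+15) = 529/90 = 5.88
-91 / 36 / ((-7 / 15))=65/12 = 5.42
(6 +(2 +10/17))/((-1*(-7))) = 146/119 = 1.23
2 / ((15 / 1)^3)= 2/3375 = 0.00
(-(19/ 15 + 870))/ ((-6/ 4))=26138/45 = 580.84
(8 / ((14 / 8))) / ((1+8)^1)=32/63 = 0.51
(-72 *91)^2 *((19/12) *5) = 339852240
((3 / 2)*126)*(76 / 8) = 3591/2 = 1795.50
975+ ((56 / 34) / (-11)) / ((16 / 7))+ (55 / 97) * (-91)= 66993607/72556 = 923.34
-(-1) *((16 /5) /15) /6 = 8/225 = 0.04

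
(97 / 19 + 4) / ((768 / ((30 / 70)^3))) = 1557/1668352 = 0.00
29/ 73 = 0.40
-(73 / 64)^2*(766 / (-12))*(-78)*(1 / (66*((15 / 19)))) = -504128729/4055040 = -124.32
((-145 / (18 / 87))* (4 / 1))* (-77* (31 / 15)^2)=124462954/135 = 921947.81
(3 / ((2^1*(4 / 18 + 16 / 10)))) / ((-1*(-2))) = 135/328 = 0.41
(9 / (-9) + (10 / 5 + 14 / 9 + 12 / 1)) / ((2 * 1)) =131/18 = 7.28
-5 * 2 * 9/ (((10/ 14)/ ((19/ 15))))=-798/5 = -159.60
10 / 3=3.33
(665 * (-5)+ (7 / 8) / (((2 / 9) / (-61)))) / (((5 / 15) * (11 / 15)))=-2566935/176 = -14584.86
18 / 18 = 1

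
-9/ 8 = -1.12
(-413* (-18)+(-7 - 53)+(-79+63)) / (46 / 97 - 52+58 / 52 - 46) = -18556876/243147 = -76.32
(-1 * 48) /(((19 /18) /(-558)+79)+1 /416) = -50139648/82522039 = -0.61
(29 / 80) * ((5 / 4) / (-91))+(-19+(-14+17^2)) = 1490915/5824 = 256.00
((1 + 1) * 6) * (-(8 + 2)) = -120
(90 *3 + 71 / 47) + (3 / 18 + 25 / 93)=271.95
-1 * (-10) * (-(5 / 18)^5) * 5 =-78125/944784 = -0.08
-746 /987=-0.76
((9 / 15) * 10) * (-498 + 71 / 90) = -2983.27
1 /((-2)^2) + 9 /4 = 2.50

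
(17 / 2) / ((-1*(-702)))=17/1404 = 0.01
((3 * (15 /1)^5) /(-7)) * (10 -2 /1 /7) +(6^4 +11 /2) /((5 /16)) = -773542124/245 = -3157314.79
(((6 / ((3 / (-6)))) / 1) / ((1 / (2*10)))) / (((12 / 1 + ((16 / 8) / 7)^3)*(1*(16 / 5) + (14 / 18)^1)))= -926100/184549 = -5.02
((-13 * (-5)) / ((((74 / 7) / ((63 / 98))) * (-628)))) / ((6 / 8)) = -195/23236 = -0.01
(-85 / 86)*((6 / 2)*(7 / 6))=-595/172 = -3.46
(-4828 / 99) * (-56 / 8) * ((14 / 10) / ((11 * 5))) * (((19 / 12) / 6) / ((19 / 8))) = 236572/245025 = 0.97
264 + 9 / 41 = 10833/41 = 264.22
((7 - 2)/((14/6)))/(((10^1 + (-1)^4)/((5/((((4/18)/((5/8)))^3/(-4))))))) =-6834375/78848 = -86.68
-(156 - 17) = -139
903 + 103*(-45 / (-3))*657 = 1015968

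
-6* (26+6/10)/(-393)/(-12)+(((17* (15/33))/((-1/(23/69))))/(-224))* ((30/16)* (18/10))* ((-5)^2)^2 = 938204777/38734080 = 24.22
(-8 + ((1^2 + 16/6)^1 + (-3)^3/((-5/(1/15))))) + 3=-73/75 = -0.97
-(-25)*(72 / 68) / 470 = 45/799 = 0.06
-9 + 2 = -7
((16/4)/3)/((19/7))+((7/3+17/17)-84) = -4570/57 = -80.18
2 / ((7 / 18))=36/7 = 5.14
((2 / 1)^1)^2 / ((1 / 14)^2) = 784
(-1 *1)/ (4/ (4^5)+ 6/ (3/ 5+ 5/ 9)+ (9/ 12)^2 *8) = -3328/32269 = -0.10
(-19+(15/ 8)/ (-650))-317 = -349443/1040 = -336.00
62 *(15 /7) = 930/7 = 132.86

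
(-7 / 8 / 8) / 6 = -7/384 = -0.02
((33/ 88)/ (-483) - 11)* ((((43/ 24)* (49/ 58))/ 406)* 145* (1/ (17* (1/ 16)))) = -1015445/181424 = -5.60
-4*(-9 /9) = 4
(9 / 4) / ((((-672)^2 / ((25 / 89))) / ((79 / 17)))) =1975/303665152 = 0.00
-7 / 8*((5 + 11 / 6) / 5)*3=-287/80 = -3.59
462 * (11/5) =5082/5 = 1016.40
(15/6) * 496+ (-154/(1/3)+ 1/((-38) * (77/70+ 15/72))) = 2320714/2983 = 777.98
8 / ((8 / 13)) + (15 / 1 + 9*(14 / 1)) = 154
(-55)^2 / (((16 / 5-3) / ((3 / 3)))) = 15125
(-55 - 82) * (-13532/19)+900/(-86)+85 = 79777907/817 = 97647.38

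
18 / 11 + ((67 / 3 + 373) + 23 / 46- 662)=-17459/66 = -264.53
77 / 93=0.83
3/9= 0.33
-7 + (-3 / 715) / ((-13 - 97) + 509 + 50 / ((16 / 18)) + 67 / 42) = -192067127/27438125 = -7.00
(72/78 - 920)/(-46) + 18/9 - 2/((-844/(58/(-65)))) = 6932793/315445 = 21.98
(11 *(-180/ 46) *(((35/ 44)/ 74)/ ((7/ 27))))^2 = 36905625/11587216 = 3.19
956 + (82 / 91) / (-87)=7568570/7917 = 955.99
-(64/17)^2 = -14.17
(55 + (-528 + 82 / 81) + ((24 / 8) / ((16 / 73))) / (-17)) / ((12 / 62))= -322913701/132192 = -2442.76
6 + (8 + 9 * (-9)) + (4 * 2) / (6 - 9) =-209/3 = -69.67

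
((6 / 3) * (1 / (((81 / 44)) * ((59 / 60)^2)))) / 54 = 0.02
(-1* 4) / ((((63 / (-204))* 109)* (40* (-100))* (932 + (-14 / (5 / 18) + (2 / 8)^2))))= -8/237426525 = 0.00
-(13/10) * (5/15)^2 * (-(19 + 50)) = 299/30 = 9.97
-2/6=-1/3 = -0.33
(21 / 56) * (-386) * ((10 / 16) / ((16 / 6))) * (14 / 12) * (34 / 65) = -68901/3328 = -20.70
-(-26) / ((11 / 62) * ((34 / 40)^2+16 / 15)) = 81.91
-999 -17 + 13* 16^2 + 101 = 2413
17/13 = 1.31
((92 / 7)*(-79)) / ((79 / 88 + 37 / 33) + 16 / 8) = -1918752/7427 = -258.35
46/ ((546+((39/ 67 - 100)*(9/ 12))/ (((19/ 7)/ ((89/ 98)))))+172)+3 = 3.07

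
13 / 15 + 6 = 103/15 = 6.87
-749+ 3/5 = -3742/5 = -748.40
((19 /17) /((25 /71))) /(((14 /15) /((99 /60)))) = 133551/23800 = 5.61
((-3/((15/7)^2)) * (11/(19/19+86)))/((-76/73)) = 39347/495900 = 0.08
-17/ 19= -0.89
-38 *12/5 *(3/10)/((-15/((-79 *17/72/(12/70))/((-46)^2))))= -178619/1904400 = -0.09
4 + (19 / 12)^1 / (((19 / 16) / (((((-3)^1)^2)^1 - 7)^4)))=76/3 = 25.33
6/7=0.86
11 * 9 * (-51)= -5049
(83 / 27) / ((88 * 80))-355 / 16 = -4217317/190080 = -22.19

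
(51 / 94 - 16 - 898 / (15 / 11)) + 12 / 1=-933407/1410 = -661.99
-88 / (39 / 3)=-88/13 = -6.77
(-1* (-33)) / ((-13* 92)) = -33/1196 = -0.03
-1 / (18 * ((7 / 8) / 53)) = -212/63 = -3.37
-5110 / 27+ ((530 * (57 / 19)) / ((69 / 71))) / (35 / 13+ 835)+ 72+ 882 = 57610141/75141 = 766.69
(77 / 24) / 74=77/1776 = 0.04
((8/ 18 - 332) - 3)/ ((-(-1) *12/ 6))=-3011/18 = -167.28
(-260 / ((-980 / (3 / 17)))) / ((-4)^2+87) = 39/85799 = 0.00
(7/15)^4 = 2401/50625 = 0.05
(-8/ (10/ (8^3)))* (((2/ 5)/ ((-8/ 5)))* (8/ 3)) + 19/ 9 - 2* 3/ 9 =12353/45 = 274.51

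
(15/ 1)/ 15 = 1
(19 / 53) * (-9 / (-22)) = 171/1166 = 0.15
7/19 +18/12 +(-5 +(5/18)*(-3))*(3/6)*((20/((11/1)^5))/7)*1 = 34302913/18359814 = 1.87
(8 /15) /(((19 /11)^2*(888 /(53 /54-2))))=-1331/6491502 = 0.00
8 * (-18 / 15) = -48/5 = -9.60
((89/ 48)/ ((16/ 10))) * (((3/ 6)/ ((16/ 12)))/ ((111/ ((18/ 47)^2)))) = 12015/20923648 = 0.00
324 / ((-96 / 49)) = -1323/8 = -165.38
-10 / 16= -5/8 = -0.62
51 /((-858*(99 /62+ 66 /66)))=-527/23023 = -0.02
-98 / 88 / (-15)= 49/660 = 0.07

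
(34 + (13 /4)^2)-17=441/16 = 27.56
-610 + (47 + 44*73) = 2649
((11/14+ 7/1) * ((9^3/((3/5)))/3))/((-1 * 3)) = -14715/14 = -1051.07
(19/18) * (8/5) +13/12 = 499/180 = 2.77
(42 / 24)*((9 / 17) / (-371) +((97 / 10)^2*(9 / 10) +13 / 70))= 535245367/3604000 = 148.51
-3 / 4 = -0.75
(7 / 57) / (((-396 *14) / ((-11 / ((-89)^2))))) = 1/32507784 = 0.00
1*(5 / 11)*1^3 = 5/11 = 0.45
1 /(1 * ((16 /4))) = 1/4 = 0.25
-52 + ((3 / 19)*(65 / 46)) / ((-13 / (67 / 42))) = -636607/12236 = -52.03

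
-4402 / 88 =-2201/44 = -50.02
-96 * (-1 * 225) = 21600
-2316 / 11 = -210.55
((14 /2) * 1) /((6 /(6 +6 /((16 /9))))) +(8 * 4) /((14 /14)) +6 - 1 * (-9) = 57.94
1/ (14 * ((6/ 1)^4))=1/18144 = 0.00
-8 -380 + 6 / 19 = -7366/19 = -387.68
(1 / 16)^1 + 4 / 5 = 69/80 = 0.86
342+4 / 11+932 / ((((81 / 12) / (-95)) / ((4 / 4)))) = -3794078/297 = -12774.67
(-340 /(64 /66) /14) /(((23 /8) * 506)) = -255/14812 = -0.02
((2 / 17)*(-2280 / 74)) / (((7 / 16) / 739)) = -26958720/4403 = -6122.81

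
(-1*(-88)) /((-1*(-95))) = 88/95 = 0.93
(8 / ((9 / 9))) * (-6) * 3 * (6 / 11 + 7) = -11952/11 = -1086.55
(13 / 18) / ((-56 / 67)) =-871/1008 = -0.86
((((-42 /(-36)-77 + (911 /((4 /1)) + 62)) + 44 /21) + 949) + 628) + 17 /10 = 753779/420 = 1794.71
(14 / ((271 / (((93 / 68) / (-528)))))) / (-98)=31/22703296 = 0.00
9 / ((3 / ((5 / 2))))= 15/2 = 7.50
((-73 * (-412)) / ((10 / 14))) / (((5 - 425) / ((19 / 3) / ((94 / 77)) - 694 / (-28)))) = -222442096/74025 = -3004.96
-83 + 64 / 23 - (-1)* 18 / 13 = -23571/299 = -78.83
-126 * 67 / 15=-2814/5 = -562.80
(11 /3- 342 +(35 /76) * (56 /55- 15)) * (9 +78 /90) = -31993493/9405 = -3401.75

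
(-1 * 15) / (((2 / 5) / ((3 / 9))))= -25/2 = -12.50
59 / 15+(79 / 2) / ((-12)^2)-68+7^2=-21301/1440 = -14.79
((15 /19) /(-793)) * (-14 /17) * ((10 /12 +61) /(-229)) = -12985/58655831 = 0.00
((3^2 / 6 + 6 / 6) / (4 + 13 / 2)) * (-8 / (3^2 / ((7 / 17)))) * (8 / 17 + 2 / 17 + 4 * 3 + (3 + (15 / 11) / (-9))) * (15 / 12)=-433000/257499 = -1.68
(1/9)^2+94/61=7675/4941 = 1.55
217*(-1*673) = -146041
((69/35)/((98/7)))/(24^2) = 23/94080 = 0.00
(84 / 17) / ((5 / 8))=672/85 = 7.91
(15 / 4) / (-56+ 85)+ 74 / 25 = 3.09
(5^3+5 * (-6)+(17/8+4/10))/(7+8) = 3901/600 = 6.50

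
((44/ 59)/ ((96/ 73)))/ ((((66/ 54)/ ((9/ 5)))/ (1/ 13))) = 1971/30680 = 0.06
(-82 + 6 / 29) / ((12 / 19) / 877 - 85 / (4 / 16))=9881159/41074208 = 0.24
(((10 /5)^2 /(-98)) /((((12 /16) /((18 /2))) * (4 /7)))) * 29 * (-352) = 61248/7 = 8749.71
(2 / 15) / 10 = 1/75 = 0.01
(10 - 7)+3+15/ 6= 17/2 = 8.50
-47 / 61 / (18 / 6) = -47/183 = -0.26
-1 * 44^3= -85184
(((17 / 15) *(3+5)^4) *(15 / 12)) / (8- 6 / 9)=8704/11 = 791.27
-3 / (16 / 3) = -9/16 = -0.56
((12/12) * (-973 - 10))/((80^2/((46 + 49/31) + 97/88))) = -130549281/17459200 = -7.48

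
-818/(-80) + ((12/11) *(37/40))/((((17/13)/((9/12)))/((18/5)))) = 12.31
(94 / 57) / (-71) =-94/4047 = -0.02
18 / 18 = 1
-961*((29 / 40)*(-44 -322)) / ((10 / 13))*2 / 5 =66300351/500 = 132600.70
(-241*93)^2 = 502342569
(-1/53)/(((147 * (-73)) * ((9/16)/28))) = 64/731241 = 0.00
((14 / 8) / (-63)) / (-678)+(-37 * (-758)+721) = 702144937/24408 = 28767.00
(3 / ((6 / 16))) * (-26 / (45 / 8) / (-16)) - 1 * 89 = -3901/45 = -86.69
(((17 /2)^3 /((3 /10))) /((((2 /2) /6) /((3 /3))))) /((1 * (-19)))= -24565/38 = -646.45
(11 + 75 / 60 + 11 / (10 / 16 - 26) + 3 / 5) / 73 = 0.17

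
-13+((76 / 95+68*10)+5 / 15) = 10022/15 = 668.13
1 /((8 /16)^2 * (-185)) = -4/185 = -0.02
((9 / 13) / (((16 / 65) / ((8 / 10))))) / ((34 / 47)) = 423/136 = 3.11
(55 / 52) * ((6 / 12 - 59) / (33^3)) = -5/2904 = 0.00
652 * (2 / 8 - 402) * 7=-1833587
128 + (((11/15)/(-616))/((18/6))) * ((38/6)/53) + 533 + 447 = 443953421/400680 = 1108.00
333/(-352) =-333/352 = -0.95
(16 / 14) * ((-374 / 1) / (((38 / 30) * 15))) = -2992/133 = -22.50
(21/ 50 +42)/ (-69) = -707/1150 = -0.61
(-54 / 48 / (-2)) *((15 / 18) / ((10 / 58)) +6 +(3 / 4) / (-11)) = 4263/704 = 6.06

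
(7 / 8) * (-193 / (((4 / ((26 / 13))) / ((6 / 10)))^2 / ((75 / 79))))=-36477/2528 = -14.43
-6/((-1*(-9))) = -2/3 = -0.67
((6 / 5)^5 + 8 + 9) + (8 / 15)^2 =556109/28125 = 19.77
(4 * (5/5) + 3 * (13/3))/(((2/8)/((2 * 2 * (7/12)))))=476/3 = 158.67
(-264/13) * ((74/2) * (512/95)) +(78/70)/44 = -4049.54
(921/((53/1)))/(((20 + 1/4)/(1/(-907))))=-1228/1297917 = 0.00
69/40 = 1.72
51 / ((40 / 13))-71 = -2177/40 = -54.42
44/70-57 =-1973/35 = -56.37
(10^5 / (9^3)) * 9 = 100000/81 = 1234.57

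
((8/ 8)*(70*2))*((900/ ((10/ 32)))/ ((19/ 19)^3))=403200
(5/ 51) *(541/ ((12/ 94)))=127135/306 = 415.47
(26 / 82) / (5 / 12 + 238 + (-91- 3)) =156/71053 = 0.00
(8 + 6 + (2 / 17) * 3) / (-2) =-122/17 = -7.18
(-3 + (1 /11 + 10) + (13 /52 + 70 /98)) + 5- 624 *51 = -9797771/308 = -31810.94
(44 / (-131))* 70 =-3080/131 = -23.51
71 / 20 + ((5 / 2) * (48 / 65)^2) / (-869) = 10422523/2937220 = 3.55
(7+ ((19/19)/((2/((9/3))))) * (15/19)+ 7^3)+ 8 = 13649/38 = 359.18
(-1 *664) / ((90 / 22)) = -7304/45 = -162.31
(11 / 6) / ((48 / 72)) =11/4 = 2.75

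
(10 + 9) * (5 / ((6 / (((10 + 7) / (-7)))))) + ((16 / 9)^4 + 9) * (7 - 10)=-2921525/30618 = -95.42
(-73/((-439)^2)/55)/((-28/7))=73/42398620 = 0.00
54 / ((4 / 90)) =1215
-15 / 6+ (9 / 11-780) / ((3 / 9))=-51481/22 = -2340.05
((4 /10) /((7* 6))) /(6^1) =1/630 = 0.00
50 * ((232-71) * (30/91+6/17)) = 5495.02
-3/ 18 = -1/6 = -0.17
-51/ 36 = -17/12 = -1.42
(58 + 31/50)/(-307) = -2931/15350 = -0.19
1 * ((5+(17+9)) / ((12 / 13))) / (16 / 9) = 1209/64 = 18.89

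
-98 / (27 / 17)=-1666/27 = -61.70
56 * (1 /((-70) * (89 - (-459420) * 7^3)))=-4/787905745 = 0.00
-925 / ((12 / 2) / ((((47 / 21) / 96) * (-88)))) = 316.29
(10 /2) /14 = 5/14 = 0.36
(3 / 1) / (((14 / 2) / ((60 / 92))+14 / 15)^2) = 0.02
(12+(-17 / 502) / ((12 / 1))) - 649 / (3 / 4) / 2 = -2534113/6024 = -420.67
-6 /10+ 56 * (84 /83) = 23271/415 = 56.07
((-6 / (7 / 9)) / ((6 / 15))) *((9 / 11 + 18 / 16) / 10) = -4617/1232 = -3.75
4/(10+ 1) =4/11 = 0.36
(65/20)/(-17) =-13/68 = -0.19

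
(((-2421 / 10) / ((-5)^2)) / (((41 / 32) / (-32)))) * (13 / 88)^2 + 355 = 223417567/620125 = 360.28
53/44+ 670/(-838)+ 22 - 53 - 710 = -13653609/18436 = -740.59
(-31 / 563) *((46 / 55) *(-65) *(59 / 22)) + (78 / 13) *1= 955609/68123 = 14.03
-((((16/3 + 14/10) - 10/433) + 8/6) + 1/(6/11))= -42767/4330 = -9.88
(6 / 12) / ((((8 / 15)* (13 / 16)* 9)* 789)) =5/30771 = 0.00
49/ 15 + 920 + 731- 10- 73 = 23569/15 = 1571.27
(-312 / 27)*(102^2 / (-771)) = 120224/771 = 155.93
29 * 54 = 1566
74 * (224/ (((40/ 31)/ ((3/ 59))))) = 192696/295 = 653.21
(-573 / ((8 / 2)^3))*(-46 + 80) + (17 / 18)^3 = -7081537/23328 = -303.56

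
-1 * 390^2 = -152100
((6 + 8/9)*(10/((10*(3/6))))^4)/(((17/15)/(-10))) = -49600/51 = -972.55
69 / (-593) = -69/593 = -0.12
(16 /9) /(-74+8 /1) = -8/297 = -0.03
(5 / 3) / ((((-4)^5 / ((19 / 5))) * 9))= -19/27648 = 0.00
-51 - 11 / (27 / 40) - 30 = -2627/27 = -97.30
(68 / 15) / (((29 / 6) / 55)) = 1496/29 = 51.59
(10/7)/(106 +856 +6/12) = 4/2695 = 0.00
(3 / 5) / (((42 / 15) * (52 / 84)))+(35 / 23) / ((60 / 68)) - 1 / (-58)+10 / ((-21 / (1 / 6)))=1097281/546273 = 2.01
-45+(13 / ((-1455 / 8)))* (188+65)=-91787/1455 = -63.08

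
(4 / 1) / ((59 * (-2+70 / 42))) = -12/59 = -0.20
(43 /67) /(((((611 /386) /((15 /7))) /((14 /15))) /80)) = 2655680/40937 = 64.87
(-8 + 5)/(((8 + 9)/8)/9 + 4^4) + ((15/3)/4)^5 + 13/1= 303025029/18891776 = 16.04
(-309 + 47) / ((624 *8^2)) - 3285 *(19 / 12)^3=-86789257/6656 = -13039.25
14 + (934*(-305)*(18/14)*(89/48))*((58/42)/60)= -73459091/4704 = -15616.30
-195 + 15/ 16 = -3105/16 = -194.06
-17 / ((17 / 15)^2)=-225/17 = -13.24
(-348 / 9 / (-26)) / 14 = 29/273 = 0.11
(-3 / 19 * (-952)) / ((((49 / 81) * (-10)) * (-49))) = 16524/32585 = 0.51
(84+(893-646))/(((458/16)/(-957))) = -2534136/229 = -11066.10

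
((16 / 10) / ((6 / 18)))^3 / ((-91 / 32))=-442368/11375 = -38.89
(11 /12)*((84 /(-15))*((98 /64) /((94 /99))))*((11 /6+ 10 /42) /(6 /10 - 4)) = 5.04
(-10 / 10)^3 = -1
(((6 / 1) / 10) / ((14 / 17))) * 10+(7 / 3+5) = 307/21 = 14.62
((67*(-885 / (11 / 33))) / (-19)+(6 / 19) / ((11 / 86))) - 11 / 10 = 19570211/2090 = 9363.74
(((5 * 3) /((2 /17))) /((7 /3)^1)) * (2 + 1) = 2295/14 = 163.93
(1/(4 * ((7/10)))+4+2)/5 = 89/70 = 1.27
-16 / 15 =-1.07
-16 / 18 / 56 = -1/63 = -0.02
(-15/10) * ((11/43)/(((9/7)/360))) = -4620/43 = -107.44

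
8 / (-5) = -8/5 = -1.60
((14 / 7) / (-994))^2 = 1/247009 = 0.00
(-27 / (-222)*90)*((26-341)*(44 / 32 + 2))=-3444525/296 = -11636.91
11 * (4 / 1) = 44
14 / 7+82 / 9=100/9 = 11.11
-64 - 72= -136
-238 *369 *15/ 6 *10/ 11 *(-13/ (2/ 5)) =71355375/11 = 6486852.27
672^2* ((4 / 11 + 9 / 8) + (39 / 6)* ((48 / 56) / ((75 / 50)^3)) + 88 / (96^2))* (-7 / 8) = -13687023/11 = -1244274.82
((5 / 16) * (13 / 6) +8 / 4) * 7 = 18.74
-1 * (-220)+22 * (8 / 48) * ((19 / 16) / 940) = 9926609/45120 = 220.00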